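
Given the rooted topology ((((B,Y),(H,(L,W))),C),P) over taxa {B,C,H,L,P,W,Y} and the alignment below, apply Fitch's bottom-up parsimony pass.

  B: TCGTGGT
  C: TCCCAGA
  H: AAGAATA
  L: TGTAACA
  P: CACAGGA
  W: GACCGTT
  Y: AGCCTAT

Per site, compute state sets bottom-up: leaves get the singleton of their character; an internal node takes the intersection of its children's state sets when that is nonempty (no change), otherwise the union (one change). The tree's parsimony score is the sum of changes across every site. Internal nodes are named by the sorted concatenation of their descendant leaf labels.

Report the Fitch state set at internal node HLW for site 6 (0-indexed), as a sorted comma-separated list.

site 0, node BY: B={T} ∪ Y={A} → {A,T} (+1)
site 0, node LW: L={T} ∪ W={G} → {G,T} (+1)
site 0, node HLW: H={A} ∪ LW={G,T} → {A,G,T} (+1)
site 0, node BHLWY: BY={A,T} ∩ HLW={A,G,T} → {A,T} (+0)
site 0, node BCHLWY: BHLWY={A,T} ∩ C={T} → {T} (+0)
site 0, node BCHLPWY: BCHLWY={T} ∪ P={C} → {C,T} (+1)
site 1, node BY: B={C} ∪ Y={G} → {C,G} (+1)
site 1, node LW: L={G} ∪ W={A} → {A,G} (+1)
site 1, node HLW: H={A} ∩ LW={A,G} → {A} (+0)
site 1, node BHLWY: BY={C,G} ∪ HLW={A} → {A,C,G} (+1)
site 1, node BCHLWY: BHLWY={A,C,G} ∩ C={C} → {C} (+0)
site 1, node BCHLPWY: BCHLWY={C} ∪ P={A} → {A,C} (+1)
site 2, node BY: B={G} ∪ Y={C} → {C,G} (+1)
site 2, node LW: L={T} ∪ W={C} → {C,T} (+1)
site 2, node HLW: H={G} ∪ LW={C,T} → {C,G,T} (+1)
site 2, node BHLWY: BY={C,G} ∩ HLW={C,G,T} → {C,G} (+0)
site 2, node BCHLWY: BHLWY={C,G} ∩ C={C} → {C} (+0)
site 2, node BCHLPWY: BCHLWY={C} ∩ P={C} → {C} (+0)
site 3, node BY: B={T} ∪ Y={C} → {C,T} (+1)
site 3, node LW: L={A} ∪ W={C} → {A,C} (+1)
site 3, node HLW: H={A} ∩ LW={A,C} → {A} (+0)
site 3, node BHLWY: BY={C,T} ∪ HLW={A} → {A,C,T} (+1)
site 3, node BCHLWY: BHLWY={A,C,T} ∩ C={C} → {C} (+0)
site 3, node BCHLPWY: BCHLWY={C} ∪ P={A} → {A,C} (+1)
site 4, node BY: B={G} ∪ Y={T} → {G,T} (+1)
site 4, node LW: L={A} ∪ W={G} → {A,G} (+1)
site 4, node HLW: H={A} ∩ LW={A,G} → {A} (+0)
site 4, node BHLWY: BY={G,T} ∪ HLW={A} → {A,G,T} (+1)
site 4, node BCHLWY: BHLWY={A,G,T} ∩ C={A} → {A} (+0)
site 4, node BCHLPWY: BCHLWY={A} ∪ P={G} → {A,G} (+1)
site 5, node BY: B={G} ∪ Y={A} → {A,G} (+1)
site 5, node LW: L={C} ∪ W={T} → {C,T} (+1)
site 5, node HLW: H={T} ∩ LW={C,T} → {T} (+0)
site 5, node BHLWY: BY={A,G} ∪ HLW={T} → {A,G,T} (+1)
site 5, node BCHLWY: BHLWY={A,G,T} ∩ C={G} → {G} (+0)
site 5, node BCHLPWY: BCHLWY={G} ∩ P={G} → {G} (+0)
site 6, node BY: B={T} ∩ Y={T} → {T} (+0)
site 6, node LW: L={A} ∪ W={T} → {A,T} (+1)
site 6, node HLW: H={A} ∩ LW={A,T} → {A} (+0)
site 6, node BHLWY: BY={T} ∪ HLW={A} → {A,T} (+1)
site 6, node BCHLWY: BHLWY={A,T} ∩ C={A} → {A} (+0)
site 6, node BCHLPWY: BCHLWY={A} ∩ P={A} → {A} (+0)
per-site changes: [4, 4, 3, 4, 4, 3, 2]; total = 24

A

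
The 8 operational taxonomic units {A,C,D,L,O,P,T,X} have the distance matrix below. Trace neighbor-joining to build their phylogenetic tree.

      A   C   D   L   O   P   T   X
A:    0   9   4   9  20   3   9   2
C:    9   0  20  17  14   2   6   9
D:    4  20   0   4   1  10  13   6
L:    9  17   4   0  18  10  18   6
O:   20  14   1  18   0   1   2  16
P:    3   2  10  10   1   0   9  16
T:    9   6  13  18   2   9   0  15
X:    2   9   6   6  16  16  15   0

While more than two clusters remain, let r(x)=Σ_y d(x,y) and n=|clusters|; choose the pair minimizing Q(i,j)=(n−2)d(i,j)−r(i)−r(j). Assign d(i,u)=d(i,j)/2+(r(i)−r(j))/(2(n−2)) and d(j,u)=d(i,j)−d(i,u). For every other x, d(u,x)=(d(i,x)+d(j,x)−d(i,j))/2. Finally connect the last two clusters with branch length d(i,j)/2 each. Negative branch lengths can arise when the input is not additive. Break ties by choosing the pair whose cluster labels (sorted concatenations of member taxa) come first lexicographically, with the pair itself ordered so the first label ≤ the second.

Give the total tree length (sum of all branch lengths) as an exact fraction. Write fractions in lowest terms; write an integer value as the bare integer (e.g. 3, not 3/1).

197/8

iteration 1: select O,T (d=2, Q=-132); attach at lengths (1, 1); label the merged cluster OT
  updated: d(A,OT)=27/2, d(C,OT)=9, d(D,OT)=6, d(L,OT)=17, d(OT,P)=4, d(OT,X)=29/2
iteration 2: select C,P (d=2, Q=-101); attach at lengths (31/10, -11/10); label the merged cluster CP
  updated: d(A,CP)=5, d(CP,D)=14, d(CP,L)=25/2, d(CP,OT)=11/2, d(CP,X)=23/2
iteration 3: select CP,OT (d=11/2, Q=-83); attach at lengths (7/4, 15/4); label the merged cluster COPT
  updated: d(A,COPT)=13/2, d(COPT,D)=29/4, d(COPT,L)=12, d(COPT,X)=41/4
iteration 4: select D,L (d=4, Q=-161/4); attach at lengths (3/8, 29/8); label the merged cluster DL
  updated: d(A,DL)=9/2, d(COPT,DL)=61/8, d(DL,X)=4
iteration 5: select A,X (d=2, Q=-101/4); attach at lengths (3/16, 29/16); label the merged cluster AX
  updated: d(AX,COPT)=59/8, d(AX,DL)=13/4
iteration 6: select AX,COPT (d=59/8, Q=-73/4); attach at lengths (3/2, 47/8); label the merged cluster ACOPTX
  updated: d(ACOPTX,DL)=7/4
iteration 7: select ACOPTX,DL (d=7/4); attach at lengths (7/8, 7/8); label the merged cluster ACDLOPTX
final tree: (((A:3/16,X:29/16):3/2,((C:31/10,P:-11/10):7/4,(O:1,T:1):15/4):47/8):7/8,(D:3/8,L:29/8):7/8)
total length: 197/8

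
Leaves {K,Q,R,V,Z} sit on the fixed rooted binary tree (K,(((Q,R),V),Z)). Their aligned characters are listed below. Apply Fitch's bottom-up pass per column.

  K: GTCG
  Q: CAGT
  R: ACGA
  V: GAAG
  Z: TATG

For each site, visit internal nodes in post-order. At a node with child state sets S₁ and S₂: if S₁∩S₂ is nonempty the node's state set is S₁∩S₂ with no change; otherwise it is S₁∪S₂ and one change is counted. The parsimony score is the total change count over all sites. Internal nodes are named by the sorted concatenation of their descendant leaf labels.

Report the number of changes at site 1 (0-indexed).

2

[col 0] QR: children Q:{C}, R:{A} ∪→ {A,C}; cost 1
[col 0] QRV: children QR:{A,C}, V:{G} ∪→ {A,C,G}; cost 1
[col 0] QRVZ: children QRV:{A,C,G}, Z:{T} ∪→ {A,C,G,T}; cost 1
[col 0] KQRVZ: children K:{G}, QRVZ:{A,C,G,T} ∩→ {G}; cost 0
[col 1] QR: children Q:{A}, R:{C} ∪→ {A,C}; cost 1
[col 1] QRV: children QR:{A,C}, V:{A} ∩→ {A}; cost 0
[col 1] QRVZ: children QRV:{A}, Z:{A} ∩→ {A}; cost 0
[col 1] KQRVZ: children K:{T}, QRVZ:{A} ∪→ {A,T}; cost 1
[col 2] QR: children Q:{G}, R:{G} ∩→ {G}; cost 0
[col 2] QRV: children QR:{G}, V:{A} ∪→ {A,G}; cost 1
[col 2] QRVZ: children QRV:{A,G}, Z:{T} ∪→ {A,G,T}; cost 1
[col 2] KQRVZ: children K:{C}, QRVZ:{A,G,T} ∪→ {A,C,G,T}; cost 1
[col 3] QR: children Q:{T}, R:{A} ∪→ {A,T}; cost 1
[col 3] QRV: children QR:{A,T}, V:{G} ∪→ {A,G,T}; cost 1
[col 3] QRVZ: children QRV:{A,G,T}, Z:{G} ∩→ {G}; cost 0
[col 3] KQRVZ: children K:{G}, QRVZ:{G} ∩→ {G}; cost 0
per-site changes: [3, 2, 3, 2]; total = 10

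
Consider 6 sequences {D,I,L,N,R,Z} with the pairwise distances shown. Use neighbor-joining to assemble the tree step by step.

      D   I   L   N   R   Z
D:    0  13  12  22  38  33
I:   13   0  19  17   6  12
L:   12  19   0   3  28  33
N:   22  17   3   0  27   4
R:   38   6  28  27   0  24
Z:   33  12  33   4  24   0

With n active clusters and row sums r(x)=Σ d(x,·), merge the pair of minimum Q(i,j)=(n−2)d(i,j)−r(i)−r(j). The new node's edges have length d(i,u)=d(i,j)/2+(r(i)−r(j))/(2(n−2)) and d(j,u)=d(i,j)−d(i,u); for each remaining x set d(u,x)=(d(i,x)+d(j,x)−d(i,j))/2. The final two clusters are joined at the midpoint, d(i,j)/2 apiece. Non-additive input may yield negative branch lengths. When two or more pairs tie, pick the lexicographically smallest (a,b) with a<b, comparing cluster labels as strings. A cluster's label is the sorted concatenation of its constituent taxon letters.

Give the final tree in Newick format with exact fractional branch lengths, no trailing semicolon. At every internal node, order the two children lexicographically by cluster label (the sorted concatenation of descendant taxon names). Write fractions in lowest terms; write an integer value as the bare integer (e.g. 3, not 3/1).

((((D:19/2,L:5/2):61/8,(I:-4,R:10):63/8):57/8,N:-17/8):49/16,Z:49/16)

iteration 1: select I,R (d=6, Q=-166); attach at lengths (-4, 10); label the merged cluster IR
  updated: d(D,IR)=45/2, d(IR,L)=41/2, d(IR,N)=19, d(IR,Z)=15
iteration 2: select D,L (d=12, Q=-122); attach at lengths (19/2, 5/2); label the merged cluster DL
  updated: d(DL,IR)=31/2, d(DL,N)=13/2, d(DL,Z)=27
iteration 3: select DL,IR (d=31/2, Q=-135/2); attach at lengths (61/8, 63/8); label the merged cluster DILR
  updated: d(DILR,N)=5, d(DILR,Z)=53/4
iteration 4: select DILR,N (d=5, Q=-89/4); attach at lengths (57/8, -17/8); label the merged cluster DILNR
  updated: d(DILNR,Z)=49/8
iteration 5: select DILNR,Z (d=49/8); attach at lengths (49/16, 49/16); label the merged cluster DILNRZ
final tree: ((((D:19/2,L:5/2):61/8,(I:-4,R:10):63/8):57/8,N:-17/8):49/16,Z:49/16)
total length: 357/8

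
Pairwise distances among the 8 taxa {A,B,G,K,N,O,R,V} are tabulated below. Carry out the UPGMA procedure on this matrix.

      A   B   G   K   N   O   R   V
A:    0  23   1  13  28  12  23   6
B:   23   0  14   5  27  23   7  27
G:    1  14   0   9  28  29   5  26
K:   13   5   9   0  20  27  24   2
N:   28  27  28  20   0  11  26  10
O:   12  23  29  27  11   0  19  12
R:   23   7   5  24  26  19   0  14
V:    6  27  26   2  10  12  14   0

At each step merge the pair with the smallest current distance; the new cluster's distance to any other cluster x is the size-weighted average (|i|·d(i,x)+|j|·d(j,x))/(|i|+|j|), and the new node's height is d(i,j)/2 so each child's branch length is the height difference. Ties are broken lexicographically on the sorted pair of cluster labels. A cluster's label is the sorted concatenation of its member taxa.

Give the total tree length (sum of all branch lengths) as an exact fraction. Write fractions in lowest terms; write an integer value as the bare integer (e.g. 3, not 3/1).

step 1: merge (A,G) at d=1; branch lengths A→1/2, G→1/2; new cluster AG
  updated: d(AG,B)=37/2, d(AG,K)=11, d(AG,N)=28, d(AG,O)=41/2, d(AG,R)=14, d(AG,V)=16
step 2: merge (K,V) at d=2; branch lengths K→1, V→1; new cluster KV
  updated: d(AG,KV)=27/2, d(B,KV)=16, d(KV,N)=15, d(KV,O)=39/2, d(KV,R)=19
step 3: merge (B,R) at d=7; branch lengths B→7/2, R→7/2; new cluster BR
  updated: d(AG,BR)=65/4, d(BR,KV)=35/2, d(BR,N)=53/2, d(BR,O)=21
step 4: merge (N,O) at d=11; branch lengths N→11/2, O→11/2; new cluster NO
  updated: d(AG,NO)=97/4, d(BR,NO)=95/4, d(KV,NO)=69/4
step 5: merge (AG,KV) at d=27/2; branch lengths AG→25/4, KV→23/4; new cluster AGKV
  updated: d(AGKV,BR)=135/8, d(AGKV,NO)=83/4
step 6: merge (AGKV,BR) at d=135/8; branch lengths AGKV→27/16, BR→79/16; new cluster ABGKRV
  updated: d(ABGKRV,NO)=87/4
step 7: merge (ABGKRV,NO) at d=87/4; branch lengths ABGKRV→39/16, NO→43/8; new cluster ABGKNORV
final tree: ((((A:1/2,G:1/2):25/4,(K:1,V:1):23/4):27/16,(B:7/2,R:7/2):79/16):39/16,(N:11/2,O:11/2):43/8)
total length: 759/16

759/16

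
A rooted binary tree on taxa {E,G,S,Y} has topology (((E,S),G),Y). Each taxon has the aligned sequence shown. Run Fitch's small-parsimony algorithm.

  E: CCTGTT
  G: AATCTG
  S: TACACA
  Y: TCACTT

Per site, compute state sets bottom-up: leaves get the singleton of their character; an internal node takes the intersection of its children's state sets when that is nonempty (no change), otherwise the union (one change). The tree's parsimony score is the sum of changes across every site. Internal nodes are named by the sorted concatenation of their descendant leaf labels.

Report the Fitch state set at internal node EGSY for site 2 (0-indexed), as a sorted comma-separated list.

site 0, node ES: E={C} ∪ S={T} → {C,T} (+1)
site 0, node EGS: ES={C,T} ∪ G={A} → {A,C,T} (+1)
site 0, node EGSY: EGS={A,C,T} ∩ Y={T} → {T} (+0)
site 1, node ES: E={C} ∪ S={A} → {A,C} (+1)
site 1, node EGS: ES={A,C} ∩ G={A} → {A} (+0)
site 1, node EGSY: EGS={A} ∪ Y={C} → {A,C} (+1)
site 2, node ES: E={T} ∪ S={C} → {C,T} (+1)
site 2, node EGS: ES={C,T} ∩ G={T} → {T} (+0)
site 2, node EGSY: EGS={T} ∪ Y={A} → {A,T} (+1)
site 3, node ES: E={G} ∪ S={A} → {A,G} (+1)
site 3, node EGS: ES={A,G} ∪ G={C} → {A,C,G} (+1)
site 3, node EGSY: EGS={A,C,G} ∩ Y={C} → {C} (+0)
site 4, node ES: E={T} ∪ S={C} → {C,T} (+1)
site 4, node EGS: ES={C,T} ∩ G={T} → {T} (+0)
site 4, node EGSY: EGS={T} ∩ Y={T} → {T} (+0)
site 5, node ES: E={T} ∪ S={A} → {A,T} (+1)
site 5, node EGS: ES={A,T} ∪ G={G} → {A,G,T} (+1)
site 5, node EGSY: EGS={A,G,T} ∩ Y={T} → {T} (+0)
per-site changes: [2, 2, 2, 2, 1, 2]; total = 11

A,T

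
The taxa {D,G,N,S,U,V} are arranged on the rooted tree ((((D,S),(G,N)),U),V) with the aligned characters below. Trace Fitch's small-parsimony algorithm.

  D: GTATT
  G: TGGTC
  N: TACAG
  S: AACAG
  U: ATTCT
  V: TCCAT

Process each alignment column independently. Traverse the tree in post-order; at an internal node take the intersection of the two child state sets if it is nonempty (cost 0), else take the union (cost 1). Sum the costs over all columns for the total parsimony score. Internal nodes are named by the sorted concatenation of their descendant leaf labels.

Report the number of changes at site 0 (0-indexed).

3

site 0, node DS: D={G} ∪ S={A} → {A,G} (+1)
site 0, node GN: G={T} ∩ N={T} → {T} (+0)
site 0, node DGNS: DS={A,G} ∪ GN={T} → {A,G,T} (+1)
site 0, node DGNSU: DGNS={A,G,T} ∩ U={A} → {A} (+0)
site 0, node DGNSUV: DGNSU={A} ∪ V={T} → {A,T} (+1)
site 1, node DS: D={T} ∪ S={A} → {A,T} (+1)
site 1, node GN: G={G} ∪ N={A} → {A,G} (+1)
site 1, node DGNS: DS={A,T} ∩ GN={A,G} → {A} (+0)
site 1, node DGNSU: DGNS={A} ∪ U={T} → {A,T} (+1)
site 1, node DGNSUV: DGNSU={A,T} ∪ V={C} → {A,C,T} (+1)
site 2, node DS: D={A} ∪ S={C} → {A,C} (+1)
site 2, node GN: G={G} ∪ N={C} → {C,G} (+1)
site 2, node DGNS: DS={A,C} ∩ GN={C,G} → {C} (+0)
site 2, node DGNSU: DGNS={C} ∪ U={T} → {C,T} (+1)
site 2, node DGNSUV: DGNSU={C,T} ∩ V={C} → {C} (+0)
site 3, node DS: D={T} ∪ S={A} → {A,T} (+1)
site 3, node GN: G={T} ∪ N={A} → {A,T} (+1)
site 3, node DGNS: DS={A,T} ∩ GN={A,T} → {A,T} (+0)
site 3, node DGNSU: DGNS={A,T} ∪ U={C} → {A,C,T} (+1)
site 3, node DGNSUV: DGNSU={A,C,T} ∩ V={A} → {A} (+0)
site 4, node DS: D={T} ∪ S={G} → {G,T} (+1)
site 4, node GN: G={C} ∪ N={G} → {C,G} (+1)
site 4, node DGNS: DS={G,T} ∩ GN={C,G} → {G} (+0)
site 4, node DGNSU: DGNS={G} ∪ U={T} → {G,T} (+1)
site 4, node DGNSUV: DGNSU={G,T} ∩ V={T} → {T} (+0)
per-site changes: [3, 4, 3, 3, 3]; total = 16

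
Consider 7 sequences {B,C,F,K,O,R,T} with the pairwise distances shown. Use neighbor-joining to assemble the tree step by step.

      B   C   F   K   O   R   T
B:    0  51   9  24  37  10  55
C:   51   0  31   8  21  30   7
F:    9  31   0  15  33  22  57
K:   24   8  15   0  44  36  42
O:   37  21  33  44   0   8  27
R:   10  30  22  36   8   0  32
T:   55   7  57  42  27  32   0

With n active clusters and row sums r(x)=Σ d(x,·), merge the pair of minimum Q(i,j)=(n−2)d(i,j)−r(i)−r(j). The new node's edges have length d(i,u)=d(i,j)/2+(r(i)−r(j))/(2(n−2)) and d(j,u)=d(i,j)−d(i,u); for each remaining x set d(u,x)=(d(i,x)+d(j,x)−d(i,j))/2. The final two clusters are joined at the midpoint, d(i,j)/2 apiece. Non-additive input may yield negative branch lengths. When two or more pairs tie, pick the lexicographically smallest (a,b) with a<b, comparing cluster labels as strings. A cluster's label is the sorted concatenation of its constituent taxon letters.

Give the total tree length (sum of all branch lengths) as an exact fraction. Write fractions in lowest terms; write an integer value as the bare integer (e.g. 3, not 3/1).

569/8

iteration 1: select C,T (d=7, Q=-333); attach at lengths (-37/10, 107/10); label the merged cluster CT
  updated: d(B,CT)=99/2, d(CT,F)=81/2, d(CT,K)=43/2, d(CT,O)=41/2, d(CT,R)=55/2
iteration 2: select CT,O (d=41/2, Q=-220); attach at lengths (99/8, 65/8); label the merged cluster COT
  updated: d(B,COT)=33, d(COT,F)=53/2, d(COT,K)=45/2, d(COT,R)=15/2
iteration 3: select COT,R (d=15/2, Q=-285/2); attach at lengths (73/12, 17/12); label the merged cluster CORT
  updated: d(B,CORT)=71/4, d(CORT,F)=41/2, d(CORT,K)=51/2
iteration 4: select B,CORT (d=71/4, Q=-79); attach at lengths (45/8, 97/8); label the merged cluster BCORT
  updated: d(BCORT,F)=47/8, d(BCORT,K)=127/8
iteration 5: select BCORT,F (d=47/8, Q=-147/4); attach at lengths (27/8, 5/2); label the merged cluster BCFORT
  updated: d(BCFORT,K)=25/2
iteration 6: select BCFORT,K (d=25/2); attach at lengths (25/4, 25/4); label the merged cluster BCFKORT
final tree: (((B:45/8,(((C:-37/10,T:107/10):99/8,O:65/8):73/12,R:17/12):97/8):27/8,F:5/2):25/4,K:25/4)
total length: 569/8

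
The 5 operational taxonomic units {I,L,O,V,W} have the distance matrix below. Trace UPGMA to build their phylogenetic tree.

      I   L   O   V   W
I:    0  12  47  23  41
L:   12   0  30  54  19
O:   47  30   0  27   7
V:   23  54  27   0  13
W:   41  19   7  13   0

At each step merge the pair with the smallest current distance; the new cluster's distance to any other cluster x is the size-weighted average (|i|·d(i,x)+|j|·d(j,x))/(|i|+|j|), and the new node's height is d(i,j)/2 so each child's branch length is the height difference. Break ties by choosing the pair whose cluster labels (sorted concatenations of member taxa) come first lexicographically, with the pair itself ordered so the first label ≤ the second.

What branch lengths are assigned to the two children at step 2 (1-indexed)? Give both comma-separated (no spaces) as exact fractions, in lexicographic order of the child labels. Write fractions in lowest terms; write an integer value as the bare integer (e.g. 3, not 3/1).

6,6

1. join O+W (d=7) ⇒ OW; edges |O|=7/2, |W|=7/2
  updated: d(I,OW)=44, d(L,OW)=49/2, d(OW,V)=20
2. join I+L (d=12) ⇒ IL; edges |I|=6, |L|=6
  updated: d(IL,OW)=137/4, d(IL,V)=77/2
3. join OW+V (d=20) ⇒ OVW; edges |OW|=13/2, |V|=10
  updated: d(IL,OVW)=107/3
4. join IL+OVW (d=107/3) ⇒ ILOVW; edges |IL|=71/6, |OVW|=47/6
final tree: ((I:6,L:6):71/6,((O:7/2,W:7/2):13/2,V:10):47/6)
total length: 331/6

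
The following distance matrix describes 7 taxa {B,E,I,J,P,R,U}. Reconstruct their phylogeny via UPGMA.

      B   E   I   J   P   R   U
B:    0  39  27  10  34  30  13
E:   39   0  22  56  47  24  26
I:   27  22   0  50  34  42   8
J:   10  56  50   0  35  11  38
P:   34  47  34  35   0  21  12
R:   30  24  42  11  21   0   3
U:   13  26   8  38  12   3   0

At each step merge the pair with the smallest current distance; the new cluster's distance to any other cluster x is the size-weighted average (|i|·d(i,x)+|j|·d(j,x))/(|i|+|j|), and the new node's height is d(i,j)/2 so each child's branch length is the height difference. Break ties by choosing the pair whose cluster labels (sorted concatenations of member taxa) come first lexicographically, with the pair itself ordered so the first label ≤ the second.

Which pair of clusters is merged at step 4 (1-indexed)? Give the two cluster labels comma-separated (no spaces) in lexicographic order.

step 1: merge (R,U) at d=3; branch lengths R→3/2, U→3/2; new cluster RU
  updated: d(B,RU)=43/2, d(E,RU)=25, d(I,RU)=25, d(J,RU)=49/2, d(P,RU)=33/2
step 2: merge (B,J) at d=10; branch lengths B→5, J→5; new cluster BJ
  updated: d(BJ,E)=95/2, d(BJ,I)=77/2, d(BJ,P)=69/2, d(BJ,RU)=23
step 3: merge (P,RU) at d=33/2; branch lengths P→33/4, RU→27/4; new cluster PRU
  updated: d(BJ,PRU)=161/6, d(E,PRU)=97/3, d(I,PRU)=28
step 4: merge (E,I) at d=22; branch lengths E→11, I→11; new cluster EI
  updated: d(BJ,EI)=43, d(EI,PRU)=181/6
step 5: merge (BJ,PRU) at d=161/6; branch lengths BJ→101/12, PRU→31/6; new cluster BJPRU
  updated: d(BJPRU,EI)=353/10
step 6: merge (BJPRU,EI) at d=353/10; branch lengths BJPRU→127/30, EI→133/20; new cluster BEIJPRU
final tree: (((B:5,J:5):101/12,(P:33/4,(R:3/2,U:3/2):27/4):31/6):127/30,(E:11,I:11):133/20)
total length: 1117/15

E,I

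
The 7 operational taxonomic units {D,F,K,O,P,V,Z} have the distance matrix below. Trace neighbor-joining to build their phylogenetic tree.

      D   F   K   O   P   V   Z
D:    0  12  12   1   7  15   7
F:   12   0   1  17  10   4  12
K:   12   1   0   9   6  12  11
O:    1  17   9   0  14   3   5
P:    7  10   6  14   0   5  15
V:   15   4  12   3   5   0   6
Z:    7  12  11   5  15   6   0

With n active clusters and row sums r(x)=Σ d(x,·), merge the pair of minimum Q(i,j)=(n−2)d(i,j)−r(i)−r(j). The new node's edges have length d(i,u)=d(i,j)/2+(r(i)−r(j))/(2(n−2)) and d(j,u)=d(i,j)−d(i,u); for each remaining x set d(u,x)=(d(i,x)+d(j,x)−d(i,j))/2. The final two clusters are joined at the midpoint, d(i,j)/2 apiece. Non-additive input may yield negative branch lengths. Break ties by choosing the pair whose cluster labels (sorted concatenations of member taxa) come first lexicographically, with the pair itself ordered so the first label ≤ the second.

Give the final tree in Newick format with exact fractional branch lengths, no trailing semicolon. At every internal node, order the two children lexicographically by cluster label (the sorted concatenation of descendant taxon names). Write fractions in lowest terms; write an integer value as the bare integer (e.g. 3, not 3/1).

1. join F+K (d=1, Q=-102) ⇒ FK; edges |F|=1, |K|=0
  updated: d(D,FK)=23/2, d(FK,O)=25/2, d(FK,P)=15/2, d(FK,V)=15/2, d(FK,Z)=11
2. join D+O (d=1, Q=-73) ⇒ DO; edges |D|=5/4, |O|=-1/4
  updated: d(DO,FK)=23/2, d(DO,P)=10, d(DO,V)=17/2, d(DO,Z)=11/2
3. join DO+Z (d=11/2, Q=-113/2) ⇒ DOZ; edges |DO|=29/12, |Z|=37/12
  updated: d(DOZ,FK)=17/2, d(DOZ,P)=39/4, d(DOZ,V)=9/2
4. join DOZ+V (d=9/2, Q=-123/4) ⇒ DOVZ; edges |DOZ|=59/16, |V|=13/16
  updated: d(DOVZ,FK)=23/4, d(DOVZ,P)=41/8
5. join DOVZ+FK (d=23/4, Q=-147/8) ⇒ DFKOVZ; edges |DOVZ|=27/16, |FK|=65/16
  updated: d(DFKOVZ,P)=55/16
6. join DFKOVZ+P (d=55/16) ⇒ DFKOPVZ; edges |DFKOVZ|=55/32, |P|=55/32
final tree: (((((D:5/4,O:-1/4):29/12,Z:37/12):59/16,V:13/16):27/16,(F:1,K:0):65/16):55/32,P:55/32)
total length: 339/16

(((((D:5/4,O:-1/4):29/12,Z:37/12):59/16,V:13/16):27/16,(F:1,K:0):65/16):55/32,P:55/32)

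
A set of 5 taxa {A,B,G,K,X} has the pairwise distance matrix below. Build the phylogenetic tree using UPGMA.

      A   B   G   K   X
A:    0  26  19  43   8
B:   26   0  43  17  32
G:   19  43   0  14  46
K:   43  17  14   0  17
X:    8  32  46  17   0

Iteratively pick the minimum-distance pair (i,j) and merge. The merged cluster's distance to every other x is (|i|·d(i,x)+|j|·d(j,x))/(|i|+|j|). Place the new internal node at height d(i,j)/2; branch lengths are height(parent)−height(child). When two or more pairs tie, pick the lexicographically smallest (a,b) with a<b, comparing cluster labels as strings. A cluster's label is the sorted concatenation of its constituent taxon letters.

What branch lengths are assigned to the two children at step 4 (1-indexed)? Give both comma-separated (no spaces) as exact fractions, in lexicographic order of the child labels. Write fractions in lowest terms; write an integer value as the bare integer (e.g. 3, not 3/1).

11/12,101/12

1. join A+X (d=8) ⇒ AX; edges |A|=4, |X|=4
  updated: d(AX,B)=29, d(AX,G)=65/2, d(AX,K)=30
2. join G+K (d=14) ⇒ GK; edges |G|=7, |K|=7
  updated: d(AX,GK)=125/4, d(B,GK)=30
3. join AX+B (d=29) ⇒ ABX; edges |AX|=21/2, |B|=29/2
  updated: d(ABX,GK)=185/6
4. join ABX+GK (d=185/6) ⇒ ABGKX; edges |ABX|=11/12, |GK|=101/12
final tree: (((A:4,X:4):21/2,B:29/2):11/12,(G:7,K:7):101/12)
total length: 169/3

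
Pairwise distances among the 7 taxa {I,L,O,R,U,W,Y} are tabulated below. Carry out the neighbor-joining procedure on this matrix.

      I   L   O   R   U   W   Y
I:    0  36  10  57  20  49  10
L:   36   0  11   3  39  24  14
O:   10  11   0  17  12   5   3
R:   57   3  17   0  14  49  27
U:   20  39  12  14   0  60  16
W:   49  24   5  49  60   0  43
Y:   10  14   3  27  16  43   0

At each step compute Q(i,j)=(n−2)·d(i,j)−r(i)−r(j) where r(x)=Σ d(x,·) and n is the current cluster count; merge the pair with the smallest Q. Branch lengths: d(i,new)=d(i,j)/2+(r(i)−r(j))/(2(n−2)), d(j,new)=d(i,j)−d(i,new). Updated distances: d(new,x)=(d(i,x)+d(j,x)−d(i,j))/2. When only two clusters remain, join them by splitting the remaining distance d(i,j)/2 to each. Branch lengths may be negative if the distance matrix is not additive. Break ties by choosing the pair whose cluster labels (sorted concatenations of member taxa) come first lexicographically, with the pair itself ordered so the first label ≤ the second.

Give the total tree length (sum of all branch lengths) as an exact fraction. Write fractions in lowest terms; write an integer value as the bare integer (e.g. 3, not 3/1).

979/16

step 1: merge (L,R) at d=3, Q=-279; branch lengths L→-5/2, R→11/2; new cluster LR
  updated: d(I,LR)=45, d(LR,O)=25/2, d(LR,U)=25, d(LR,W)=35, d(LR,Y)=19
step 2: merge (O,W) at d=5, Q=-429/2; branch lengths O→-259/16, W→339/16; new cluster OW
  updated: d(I,OW)=27, d(LR,OW)=85/4, d(OW,U)=67/2, d(OW,Y)=41/2
step 3: merge (LR,OW) at d=85/4, Q=-595/4; branch lengths LR→287/24, OW→223/24; new cluster LORW
  updated: d(I,LORW)=203/8, d(LORW,U)=149/8, d(LORW,Y)=73/8
step 4: merge (I,Y) at d=10, Q=-141/2; branch lengths I→161/16, Y→-1/16; new cluster IY
  updated: d(IY,LORW)=49/4, d(IY,U)=13
step 5: merge (IY,LORW) at d=49/4, Q=-351/8; branch lengths IY→53/16, LORW→143/16; new cluster ILORWY
  updated: d(ILORWY,U)=155/16
step 6: merge (ILORWY,U) at d=155/16; branch lengths ILORWY→155/32, U→155/32; new cluster ILORUWY
final tree: (((I:161/16,Y:-1/16):53/16,((L:-5/2,R:11/2):287/24,(O:-259/16,W:339/16):223/24):143/16):155/32,U:155/32)
total length: 979/16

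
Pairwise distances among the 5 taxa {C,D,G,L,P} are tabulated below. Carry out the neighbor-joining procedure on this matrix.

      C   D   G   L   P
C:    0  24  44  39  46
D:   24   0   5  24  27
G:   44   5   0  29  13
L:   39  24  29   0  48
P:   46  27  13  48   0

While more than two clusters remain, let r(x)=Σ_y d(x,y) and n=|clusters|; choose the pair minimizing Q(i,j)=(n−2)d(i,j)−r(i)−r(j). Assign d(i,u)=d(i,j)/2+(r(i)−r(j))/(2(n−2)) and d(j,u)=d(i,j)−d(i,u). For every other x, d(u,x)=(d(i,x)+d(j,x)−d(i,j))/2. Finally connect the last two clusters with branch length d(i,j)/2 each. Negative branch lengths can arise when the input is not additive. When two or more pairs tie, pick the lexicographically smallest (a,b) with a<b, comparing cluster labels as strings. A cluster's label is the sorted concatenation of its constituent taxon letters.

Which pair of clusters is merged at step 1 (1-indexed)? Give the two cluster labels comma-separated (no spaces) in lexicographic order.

1. join G+P (d=13, Q=-186) ⇒ GP; edges |G|=-2/3, |P|=41/3
  updated: d(C,GP)=77/2, d(D,GP)=19/2, d(GP,L)=32
2. join C+L (d=39, Q=-237/2) ⇒ CL; edges |C|=169/8, |L|=143/8
  updated: d(CL,D)=9/2, d(CL,GP)=63/4
3. join CL+D (d=9/2, Q=-119/4) ⇒ CDL; edges |CL|=43/8, |D|=-7/8
  updated: d(CDL,GP)=83/8
4. join CDL+GP (d=83/8) ⇒ CDGLP; edges |CDL|=83/16, |GP|=83/16
final tree: (((C:169/8,L:143/8):43/8,D:-7/8):83/16,(G:-2/3,P:41/3):83/16)
total length: 535/8

G,P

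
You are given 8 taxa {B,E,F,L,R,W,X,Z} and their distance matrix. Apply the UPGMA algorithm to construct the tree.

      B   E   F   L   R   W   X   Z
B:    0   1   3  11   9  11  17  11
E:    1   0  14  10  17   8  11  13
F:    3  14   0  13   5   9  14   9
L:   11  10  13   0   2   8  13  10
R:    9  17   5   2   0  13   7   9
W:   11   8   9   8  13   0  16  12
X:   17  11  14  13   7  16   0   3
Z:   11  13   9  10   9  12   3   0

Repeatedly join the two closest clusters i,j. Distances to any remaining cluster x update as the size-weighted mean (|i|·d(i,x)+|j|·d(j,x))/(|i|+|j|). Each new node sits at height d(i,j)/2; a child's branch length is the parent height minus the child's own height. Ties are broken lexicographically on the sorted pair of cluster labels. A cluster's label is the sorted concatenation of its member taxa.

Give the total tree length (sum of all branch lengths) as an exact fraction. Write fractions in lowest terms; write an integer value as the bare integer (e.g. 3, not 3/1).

iteration 1: select B,E (d=1); attach at lengths (1/2, 1/2); label the merged cluster BE
  updated: d(BE,F)=17/2, d(BE,L)=21/2, d(BE,R)=13, d(BE,W)=19/2, d(BE,X)=14, d(BE,Z)=12
iteration 2: select L,R (d=2); attach at lengths (1, 1); label the merged cluster LR
  updated: d(BE,LR)=47/4, d(F,LR)=9, d(LR,W)=21/2, d(LR,X)=10, d(LR,Z)=19/2
iteration 3: select X,Z (d=3); attach at lengths (3/2, 3/2); label the merged cluster XZ
  updated: d(BE,XZ)=13, d(F,XZ)=23/2, d(LR,XZ)=39/4, d(W,XZ)=14
iteration 4: select BE,F (d=17/2); attach at lengths (15/4, 17/4); label the merged cluster BEF
  updated: d(BEF,LR)=65/6, d(BEF,W)=28/3, d(BEF,XZ)=25/2
iteration 5: select BEF,W (d=28/3); attach at lengths (5/12, 14/3); label the merged cluster BEFW
  updated: d(BEFW,LR)=43/4, d(BEFW,XZ)=103/8
iteration 6: select LR,XZ (d=39/4); attach at lengths (31/8, 27/8); label the merged cluster LRXZ
  updated: d(BEFW,LRXZ)=189/16
iteration 7: select BEFW,LRXZ (d=189/16); attach at lengths (119/96, 33/32); label the merged cluster BEFLRWXZ
final tree: ((((B:1/2,E:1/2):15/4,F:17/4):5/12,W:14/3):119/96,((L:1,R:1):31/8,(X:3/2,Z:3/2):27/8):33/32)
total length: 1373/48

1373/48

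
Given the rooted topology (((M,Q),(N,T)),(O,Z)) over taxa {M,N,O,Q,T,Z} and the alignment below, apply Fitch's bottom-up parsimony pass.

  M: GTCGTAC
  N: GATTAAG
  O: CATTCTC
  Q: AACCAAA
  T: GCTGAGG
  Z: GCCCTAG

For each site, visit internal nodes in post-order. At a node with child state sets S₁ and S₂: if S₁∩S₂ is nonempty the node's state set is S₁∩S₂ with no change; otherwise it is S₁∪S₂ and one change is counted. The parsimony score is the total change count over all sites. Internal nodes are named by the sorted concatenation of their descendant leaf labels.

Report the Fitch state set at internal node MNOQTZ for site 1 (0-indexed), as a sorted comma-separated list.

site 0, node MQ: M={G} ∪ Q={A} → {A,G} (+1)
site 0, node NT: N={G} ∩ T={G} → {G} (+0)
site 0, node MNQT: MQ={A,G} ∩ NT={G} → {G} (+0)
site 0, node OZ: O={C} ∪ Z={G} → {C,G} (+1)
site 0, node MNOQTZ: MNQT={G} ∩ OZ={C,G} → {G} (+0)
site 1, node MQ: M={T} ∪ Q={A} → {A,T} (+1)
site 1, node NT: N={A} ∪ T={C} → {A,C} (+1)
site 1, node MNQT: MQ={A,T} ∩ NT={A,C} → {A} (+0)
site 1, node OZ: O={A} ∪ Z={C} → {A,C} (+1)
site 1, node MNOQTZ: MNQT={A} ∩ OZ={A,C} → {A} (+0)
site 2, node MQ: M={C} ∩ Q={C} → {C} (+0)
site 2, node NT: N={T} ∩ T={T} → {T} (+0)
site 2, node MNQT: MQ={C} ∪ NT={T} → {C,T} (+1)
site 2, node OZ: O={T} ∪ Z={C} → {C,T} (+1)
site 2, node MNOQTZ: MNQT={C,T} ∩ OZ={C,T} → {C,T} (+0)
site 3, node MQ: M={G} ∪ Q={C} → {C,G} (+1)
site 3, node NT: N={T} ∪ T={G} → {G,T} (+1)
site 3, node MNQT: MQ={C,G} ∩ NT={G,T} → {G} (+0)
site 3, node OZ: O={T} ∪ Z={C} → {C,T} (+1)
site 3, node MNOQTZ: MNQT={G} ∪ OZ={C,T} → {C,G,T} (+1)
site 4, node MQ: M={T} ∪ Q={A} → {A,T} (+1)
site 4, node NT: N={A} ∩ T={A} → {A} (+0)
site 4, node MNQT: MQ={A,T} ∩ NT={A} → {A} (+0)
site 4, node OZ: O={C} ∪ Z={T} → {C,T} (+1)
site 4, node MNOQTZ: MNQT={A} ∪ OZ={C,T} → {A,C,T} (+1)
site 5, node MQ: M={A} ∩ Q={A} → {A} (+0)
site 5, node NT: N={A} ∪ T={G} → {A,G} (+1)
site 5, node MNQT: MQ={A} ∩ NT={A,G} → {A} (+0)
site 5, node OZ: O={T} ∪ Z={A} → {A,T} (+1)
site 5, node MNOQTZ: MNQT={A} ∩ OZ={A,T} → {A} (+0)
site 6, node MQ: M={C} ∪ Q={A} → {A,C} (+1)
site 6, node NT: N={G} ∩ T={G} → {G} (+0)
site 6, node MNQT: MQ={A,C} ∪ NT={G} → {A,C,G} (+1)
site 6, node OZ: O={C} ∪ Z={G} → {C,G} (+1)
site 6, node MNOQTZ: MNQT={A,C,G} ∩ OZ={C,G} → {C,G} (+0)
per-site changes: [2, 3, 2, 4, 3, 2, 3]; total = 19

A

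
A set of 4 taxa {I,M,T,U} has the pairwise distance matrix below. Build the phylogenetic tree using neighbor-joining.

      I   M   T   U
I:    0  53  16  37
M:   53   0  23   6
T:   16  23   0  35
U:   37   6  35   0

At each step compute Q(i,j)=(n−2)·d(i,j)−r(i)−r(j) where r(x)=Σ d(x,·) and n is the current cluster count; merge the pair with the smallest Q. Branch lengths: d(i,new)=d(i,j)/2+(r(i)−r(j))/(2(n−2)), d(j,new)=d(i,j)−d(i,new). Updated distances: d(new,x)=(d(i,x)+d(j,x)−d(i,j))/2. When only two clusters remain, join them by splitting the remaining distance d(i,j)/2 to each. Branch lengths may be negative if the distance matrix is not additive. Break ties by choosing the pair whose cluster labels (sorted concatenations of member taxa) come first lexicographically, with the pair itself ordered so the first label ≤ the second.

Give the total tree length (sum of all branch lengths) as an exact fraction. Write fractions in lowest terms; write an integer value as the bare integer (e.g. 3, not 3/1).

48

1. join I+T (d=16, Q=-148) ⇒ IT; edges |I|=16, |T|=0
  updated: d(IT,M)=30, d(IT,U)=28
2. join IT+M (d=30, Q=-64) ⇒ IMT; edges |IT|=26, |M|=4
  updated: d(IMT,U)=2
3. join IMT+U (d=2) ⇒ IMTU; edges |IMT|=1, |U|=1
final tree: (((I:16,T:0):26,M:4):1,U:1)
total length: 48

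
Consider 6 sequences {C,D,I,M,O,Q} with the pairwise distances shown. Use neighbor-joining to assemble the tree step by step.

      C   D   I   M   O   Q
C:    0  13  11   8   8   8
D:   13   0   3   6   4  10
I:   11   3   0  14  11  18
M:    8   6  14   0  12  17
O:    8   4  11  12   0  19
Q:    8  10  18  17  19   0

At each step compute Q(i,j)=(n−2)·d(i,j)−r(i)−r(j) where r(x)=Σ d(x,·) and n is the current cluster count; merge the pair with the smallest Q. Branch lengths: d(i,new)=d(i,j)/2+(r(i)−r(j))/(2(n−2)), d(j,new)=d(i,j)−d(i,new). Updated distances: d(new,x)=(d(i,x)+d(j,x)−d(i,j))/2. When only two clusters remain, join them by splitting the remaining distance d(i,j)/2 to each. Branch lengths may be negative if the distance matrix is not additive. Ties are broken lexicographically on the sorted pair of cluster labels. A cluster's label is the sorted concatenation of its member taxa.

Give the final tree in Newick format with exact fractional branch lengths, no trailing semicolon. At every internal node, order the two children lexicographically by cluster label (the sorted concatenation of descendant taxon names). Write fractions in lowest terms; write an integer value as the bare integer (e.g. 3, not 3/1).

iteration 1: select C,Q (d=8, Q=-88); attach at lengths (1, 7); label the merged cluster CQ
  updated: d(CQ,D)=15/2, d(CQ,I)=21/2, d(CQ,M)=17/2, d(CQ,O)=19/2
iteration 2: select CQ,M (d=17/2, Q=-51); attach at lengths (7/2, 5); label the merged cluster CMQ
  updated: d(CMQ,D)=5/2, d(CMQ,I)=8, d(CMQ,O)=13/2
iteration 3: select CMQ,O (d=13/2, Q=-51/2); attach at lengths (17/8, 35/8); label the merged cluster CMOQ
  updated: d(CMOQ,D)=0, d(CMOQ,I)=25/4
iteration 4: select CMOQ,D (d=0, Q=-37/4); attach at lengths (13/8, -13/8); label the merged cluster CDMOQ
  updated: d(CDMOQ,I)=37/8
iteration 5: select CDMOQ,I (d=37/8); attach at lengths (37/16, 37/16); label the merged cluster CDIMOQ
final tree: (((((C:1,Q:7):7/2,M:5):17/8,O:35/8):13/8,D:-13/8):37/16,I:37/16)
total length: 221/8

(((((C:1,Q:7):7/2,M:5):17/8,O:35/8):13/8,D:-13/8):37/16,I:37/16)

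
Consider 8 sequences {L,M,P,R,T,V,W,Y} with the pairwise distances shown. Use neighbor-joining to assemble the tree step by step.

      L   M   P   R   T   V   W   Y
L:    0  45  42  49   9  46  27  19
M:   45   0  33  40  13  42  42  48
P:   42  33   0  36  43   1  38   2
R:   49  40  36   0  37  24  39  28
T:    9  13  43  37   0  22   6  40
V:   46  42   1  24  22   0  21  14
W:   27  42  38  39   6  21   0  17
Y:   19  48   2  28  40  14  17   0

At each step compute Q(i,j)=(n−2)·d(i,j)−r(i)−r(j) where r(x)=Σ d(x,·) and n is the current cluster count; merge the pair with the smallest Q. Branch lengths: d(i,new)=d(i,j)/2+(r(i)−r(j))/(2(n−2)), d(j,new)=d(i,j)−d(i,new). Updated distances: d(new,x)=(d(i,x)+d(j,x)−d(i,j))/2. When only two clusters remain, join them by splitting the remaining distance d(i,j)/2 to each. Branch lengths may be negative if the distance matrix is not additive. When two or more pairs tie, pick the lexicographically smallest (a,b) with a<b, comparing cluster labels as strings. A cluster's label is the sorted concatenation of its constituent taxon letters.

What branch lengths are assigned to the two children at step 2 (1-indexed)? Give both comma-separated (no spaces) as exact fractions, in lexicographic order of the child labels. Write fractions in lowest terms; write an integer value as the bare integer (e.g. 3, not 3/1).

113/20,37/20

step 1: merge (P,V) at d=1, Q=-359; branch lengths P→31/12, V→-19/12; new cluster PV
  updated: d(L,PV)=87/2, d(M,PV)=37, d(PV,R)=59/2, d(PV,T)=32, d(PV,W)=29, d(PV,Y)=15/2
step 2: merge (PV,Y) at d=15/2, Q=-601/2; branch lengths PV→113/20, Y→37/20; new cluster PVY
  updated: d(L,PVY)=55/2, d(M,PVY)=155/4, d(PVY,R)=25, d(PVY,T)=129/4, d(PVY,W)=77/4
step 3: merge (PVY,R) at d=25, Q=-931/4; branch lengths PVY→211/32, R→589/32; new cluster PRVY
  updated: d(L,PRVY)=103/4, d(M,PRVY)=215/8, d(PRVY,T)=177/8, d(PRVY,W)=133/8
step 4: merge (M,T) at d=13, Q=-138; branch lengths M→463/24, T→-151/24; new cluster MT
  updated: d(L,MT)=41/2, d(MT,PRVY)=18, d(MT,W)=35/2
step 5: merge (L,MT) at d=41/2, Q=-353/4; branch lengths L→233/16, MT→95/16; new cluster LMT
  updated: d(LMT,PRVY)=93/8, d(LMT,W)=12
step 6: merge (LMT,PRVY) at d=93/8, Q=-161/4; branch lengths LMT→7/2, PRVY→65/8; new cluster LMPRTVY
  updated: d(LMPRTVY,W)=17/2
step 7: merge (LMPRTVY,W) at d=17/2; branch lengths LMPRTVY→17/4, W→17/4; new cluster LMPRTVWY
final tree: (((L:233/16,(M:463/24,T:-151/24):95/16):7/2,(((P:31/12,V:-19/12):113/20,Y:37/20):211/32,R:589/32):65/8):17/4,W:17/4)
total length: 697/8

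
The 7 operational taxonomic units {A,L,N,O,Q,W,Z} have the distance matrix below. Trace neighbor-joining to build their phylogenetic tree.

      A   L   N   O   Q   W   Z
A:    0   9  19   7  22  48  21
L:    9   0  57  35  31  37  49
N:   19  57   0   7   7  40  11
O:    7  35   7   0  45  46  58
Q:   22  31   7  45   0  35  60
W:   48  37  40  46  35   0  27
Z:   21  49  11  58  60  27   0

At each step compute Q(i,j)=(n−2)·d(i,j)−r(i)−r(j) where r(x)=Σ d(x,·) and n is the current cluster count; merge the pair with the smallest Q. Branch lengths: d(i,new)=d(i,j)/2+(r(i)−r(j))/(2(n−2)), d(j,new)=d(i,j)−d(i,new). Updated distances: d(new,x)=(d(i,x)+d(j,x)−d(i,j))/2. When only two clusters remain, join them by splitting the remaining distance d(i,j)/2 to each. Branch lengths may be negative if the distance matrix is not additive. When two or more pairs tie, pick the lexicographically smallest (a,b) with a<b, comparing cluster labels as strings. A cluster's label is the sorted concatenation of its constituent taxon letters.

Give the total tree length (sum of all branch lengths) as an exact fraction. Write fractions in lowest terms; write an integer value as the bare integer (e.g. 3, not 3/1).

175/2

1. join W+Z (d=27, Q=-324) ⇒ WZ; edges |W|=71/5, |Z|=64/5
  updated: d(A,WZ)=21, d(L,WZ)=59/2, d(N,WZ)=12, d(O,WZ)=77/2, d(Q,WZ)=34
2. join N+Q (d=7, Q=-213) ⇒ NQ; edges |N|=-9/8, |Q|=65/8
  updated: d(A,NQ)=17, d(L,NQ)=81/2, d(NQ,O)=45/2, d(NQ,WZ)=39/2
3. join NQ+WZ (d=39/2, Q=-299/2) ⇒ NQWZ; edges |NQ|=33/4, |WZ|=45/4
  updated: d(A,NQWZ)=37/4, d(L,NQWZ)=101/4, d(NQWZ,O)=83/4
4. join A+L (d=9, Q=-153/2) ⇒ AL; edges |A|=-13/2, |L|=31/2
  updated: d(AL,NQWZ)=51/4, d(AL,O)=33/2
5. join AL+NQWZ (d=51/4, Q=-50) ⇒ ALNQWZ; edges |AL|=17/4, |NQWZ|=17/2
  updated: d(ALNQWZ,O)=49/4
6. join ALNQWZ+O (d=49/4) ⇒ ALNOQWZ; edges |ALNQWZ|=49/8, |O|=49/8
final tree: (((A:-13/2,L:31/2):17/4,((N:-9/8,Q:65/8):33/4,(W:71/5,Z:64/5):45/4):17/2):49/8,O:49/8)
total length: 175/2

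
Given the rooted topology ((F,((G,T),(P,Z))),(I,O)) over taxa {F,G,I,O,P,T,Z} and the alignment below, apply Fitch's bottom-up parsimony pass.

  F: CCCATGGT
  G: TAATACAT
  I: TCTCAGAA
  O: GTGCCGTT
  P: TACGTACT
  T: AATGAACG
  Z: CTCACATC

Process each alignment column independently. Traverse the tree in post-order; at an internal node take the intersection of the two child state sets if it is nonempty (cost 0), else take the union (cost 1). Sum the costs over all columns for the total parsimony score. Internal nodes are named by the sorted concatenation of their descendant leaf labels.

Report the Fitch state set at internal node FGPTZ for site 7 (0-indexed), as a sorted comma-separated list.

GT@0: {T} ∪ {A} = {A,T} (union, +1)
PZ@0: {T} ∪ {C} = {C,T} (union, +1)
GPTZ@0: {A,T} ∩ {C,T} = {T} (intersection, +0)
FGPTZ@0: {C} ∪ {T} = {C,T} (union, +1)
IO@0: {T} ∪ {G} = {G,T} (union, +1)
FGIOPTZ@0: {C,T} ∩ {G,T} = {T} (intersection, +0)
GT@1: {A} ∩ {A} = {A} (intersection, +0)
PZ@1: {A} ∪ {T} = {A,T} (union, +1)
GPTZ@1: {A} ∩ {A,T} = {A} (intersection, +0)
FGPTZ@1: {C} ∪ {A} = {A,C} (union, +1)
IO@1: {C} ∪ {T} = {C,T} (union, +1)
FGIOPTZ@1: {A,C} ∩ {C,T} = {C} (intersection, +0)
GT@2: {A} ∪ {T} = {A,T} (union, +1)
PZ@2: {C} ∩ {C} = {C} (intersection, +0)
GPTZ@2: {A,T} ∪ {C} = {A,C,T} (union, +1)
FGPTZ@2: {C} ∩ {A,C,T} = {C} (intersection, +0)
IO@2: {T} ∪ {G} = {G,T} (union, +1)
FGIOPTZ@2: {C} ∪ {G,T} = {C,G,T} (union, +1)
GT@3: {T} ∪ {G} = {G,T} (union, +1)
PZ@3: {G} ∪ {A} = {A,G} (union, +1)
GPTZ@3: {G,T} ∩ {A,G} = {G} (intersection, +0)
FGPTZ@3: {A} ∪ {G} = {A,G} (union, +1)
IO@3: {C} ∩ {C} = {C} (intersection, +0)
FGIOPTZ@3: {A,G} ∪ {C} = {A,C,G} (union, +1)
GT@4: {A} ∩ {A} = {A} (intersection, +0)
PZ@4: {T} ∪ {C} = {C,T} (union, +1)
GPTZ@4: {A} ∪ {C,T} = {A,C,T} (union, +1)
FGPTZ@4: {T} ∩ {A,C,T} = {T} (intersection, +0)
IO@4: {A} ∪ {C} = {A,C} (union, +1)
FGIOPTZ@4: {T} ∪ {A,C} = {A,C,T} (union, +1)
GT@5: {C} ∪ {A} = {A,C} (union, +1)
PZ@5: {A} ∩ {A} = {A} (intersection, +0)
GPTZ@5: {A,C} ∩ {A} = {A} (intersection, +0)
FGPTZ@5: {G} ∪ {A} = {A,G} (union, +1)
IO@5: {G} ∩ {G} = {G} (intersection, +0)
FGIOPTZ@5: {A,G} ∩ {G} = {G} (intersection, +0)
GT@6: {A} ∪ {C} = {A,C} (union, +1)
PZ@6: {C} ∪ {T} = {C,T} (union, +1)
GPTZ@6: {A,C} ∩ {C,T} = {C} (intersection, +0)
FGPTZ@6: {G} ∪ {C} = {C,G} (union, +1)
IO@6: {A} ∪ {T} = {A,T} (union, +1)
FGIOPTZ@6: {C,G} ∪ {A,T} = {A,C,G,T} (union, +1)
GT@7: {T} ∪ {G} = {G,T} (union, +1)
PZ@7: {T} ∪ {C} = {C,T} (union, +1)
GPTZ@7: {G,T} ∩ {C,T} = {T} (intersection, +0)
FGPTZ@7: {T} ∩ {T} = {T} (intersection, +0)
IO@7: {A} ∪ {T} = {A,T} (union, +1)
FGIOPTZ@7: {T} ∩ {A,T} = {T} (intersection, +0)
per-site changes: [4, 3, 4, 4, 4, 2, 5, 3]; total = 29

T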